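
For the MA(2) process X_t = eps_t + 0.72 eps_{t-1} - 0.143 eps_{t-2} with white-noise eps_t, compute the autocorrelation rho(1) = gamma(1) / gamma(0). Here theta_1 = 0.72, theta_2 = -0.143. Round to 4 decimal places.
\rho(1) = 0.4010

For an MA(q) process with theta_0 = 1, the autocovariance is
  gamma(k) = sigma^2 * sum_{i=0..q-k} theta_i * theta_{i+k},
and rho(k) = gamma(k) / gamma(0). Sigma^2 cancels.
  numerator   = (1)*(0.72) + (0.72)*(-0.143) = 0.61704.
  denominator = (1)^2 + (0.72)^2 + (-0.143)^2 = 1.538849.
  rho(1) = 0.61704 / 1.538849 = 0.4010.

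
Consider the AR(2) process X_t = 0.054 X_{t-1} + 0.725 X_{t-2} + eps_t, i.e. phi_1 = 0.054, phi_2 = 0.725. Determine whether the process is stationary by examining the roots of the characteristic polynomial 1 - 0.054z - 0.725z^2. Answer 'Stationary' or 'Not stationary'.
\text{Stationary}

The AR(p) characteristic polynomial is P(z) = 1 - 0.054z - 0.725z^2.
Stationarity requires all roots to lie outside the unit circle, i.e. |z| > 1 for every root.
Set 1 + (-0.054) z + (-0.725) z^2 = 0, i.e. a z^2 + b z + c = 0 with a = -0.725, b = -0.054, c = 1.
Discriminant D = b^2 - 4ac = (-0.054)^2 - 4*(-0.725)*1 = 0.002916 - (-2.9) = 2.902916.
D >= 0, so the roots are real: z = (-b +/- sqrt(D)) / (2a) = (0.054 +/- 1.703795) / (-1.45).
  z_1 = (0.054 + 1.703795) / (-1.45) = -1.2123,   |z_1| = 1.2123.
  z_2 = (0.054 - 1.703795) / (-1.45) = 1.1378,   |z_2| = 1.1378.
Moduli of all roots: 1.2123, 1.1378.
All moduli strictly greater than 1? Yes.
Verdict: Stationary.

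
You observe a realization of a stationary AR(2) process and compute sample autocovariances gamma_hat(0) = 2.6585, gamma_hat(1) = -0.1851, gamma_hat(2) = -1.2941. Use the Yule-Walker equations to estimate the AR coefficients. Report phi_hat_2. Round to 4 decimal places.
\hat\phi_{2} = -0.4940

The Yule-Walker equations for an AR(p) process read, in matrix form,
  Gamma_p phi = r_p,   with   (Gamma_p)_{ij} = gamma(|i - j|),
                       (r_p)_i = gamma(i),   i,j = 1..p.
Substitute the sample gammas (Toeplitz matrix and right-hand side of size 2):
  Gamma_p = [[2.6585, -0.1851], [-0.1851, 2.6585]]
  r_p     = [-0.1851, -1.2941]
Written out:
  2.6585 phi_1 - 0.1851 phi_2 = -0.1851
  -0.1851 phi_1 + 2.6585 phi_2 = -1.2941
Solve by Cramer's rule:
  det = gamma(0)^2 - gamma(1)^2 = (2.6585)^2 - (-0.1851)^2 = 7.06762225 - 0.03426201 = 7.03336024
  phi_hat_1 = [gamma(1) gamma(0) - gamma(1) gamma(2)] / det = [(-0.1851)(2.6585) - (-0.1851)(-1.2941)] / 7.03336024 = -0.73162626 / 7.03336024 = -0.104
  phi_hat_2 = [gamma(0) gamma(2) - gamma(1)^2] / det = [(2.6585)(-1.2941) - (-0.1851)^2] / 7.03336024 = -3.47462686 / 7.03336024 = -0.494
So phi_hat = [-0.1040, -0.4940].
Therefore phi_hat_2 = -0.4940.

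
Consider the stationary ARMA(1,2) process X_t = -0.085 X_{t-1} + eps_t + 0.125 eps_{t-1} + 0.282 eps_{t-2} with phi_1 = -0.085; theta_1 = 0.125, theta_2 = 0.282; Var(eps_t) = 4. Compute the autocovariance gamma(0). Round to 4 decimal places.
\gamma(0) = 4.3191

Multiply the model equation by X_{t-k} and take expectations. With theta_0 = psi_0 = 1 and psi_j the MA(infinity) weights, this gives
  gamma(k) - sum_i phi_i gamma(k-i) = c_k,
  c_k = sigma^2 * sum_{j=k..q} theta_j psi_{j-k}   (c_k = 0 for k > q),
using gamma(-m) = gamma(m).
psi-weights needed (psi_j = theta_j + sum_i phi_i psi_{j-i}):
  psi_1 = theta_1 + phi_1 = 0.125 + (-0.085) = 0.04
  psi_2 = theta_2 + phi_1 psi_1 = 0.282 + (-0.085)(0.04) = 0.2786
Right-hand sides:
  c_0 = sigma^2 (1 + theta_1 psi_1 + theta_2 psi_2) = 4 * (1 + (0.125)(0.04) + (0.282)(0.2786)) = 4 * 1.083565 = 4.334261
  c_1 = sigma^2 (theta_1 + theta_2 psi_1) = 4 * (0.125 + (0.282)(0.04)) = 0.54512
  c_2 = sigma^2 theta_2 = 4 * (0.282) = 1.128
Equations for k = 0 and k = 1 (AR order 1):
  gamma(0) = phi_1 gamma(1) + c_0
  gamma(1) = phi_1 gamma(0) + c_1
Substituting the second into the first: gamma(0) (1 - phi_1^2) = c_0 + phi_1 c_1, so
  gamma(0) = (c_0 + phi_1 c_1) / (1 - phi_1^2) = (4.334261 + (-0.085)(0.54512)) / (1 - (-0.085)^2) = 4.287926 / 0.992775 = 4.319131.
Therefore gamma(0) = 4.3191 (to 4 decimal places).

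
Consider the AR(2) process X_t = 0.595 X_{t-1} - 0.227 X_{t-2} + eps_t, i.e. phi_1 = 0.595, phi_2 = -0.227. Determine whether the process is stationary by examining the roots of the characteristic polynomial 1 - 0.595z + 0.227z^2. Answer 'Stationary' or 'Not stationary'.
\text{Stationary}

The AR(p) characteristic polynomial is P(z) = 1 - 0.595z + 0.227z^2.
Stationarity requires all roots to lie outside the unit circle, i.e. |z| > 1 for every root.
Set 1 + (-0.595) z + (0.227) z^2 = 0, i.e. a z^2 + b z + c = 0 with a = 0.227, b = -0.595, c = 1.
Discriminant D = b^2 - 4ac = (-0.595)^2 - 4*(0.227)*1 = 0.354025 - (0.908) = -0.553975.
D < 0, so the roots are the complex-conjugate pair z = (-b +/- i sqrt(-D)) / (2a) = 1.3106 +/- 1.6394i.
For a conjugate pair |z|^2 = z * conj(z) = (product of roots) = c/a = 1/(0.227) = 4.405286, so |z| = sqrt(4.405286) = 2.0989 for both roots.
Moduli of all roots: 2.0989, 2.0989.
All moduli strictly greater than 1? Yes.
Verdict: Stationary.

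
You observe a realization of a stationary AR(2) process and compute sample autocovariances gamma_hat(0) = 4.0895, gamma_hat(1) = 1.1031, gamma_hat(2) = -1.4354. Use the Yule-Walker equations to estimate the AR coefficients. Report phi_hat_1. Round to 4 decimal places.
\hat\phi_{1} = 0.3930

The Yule-Walker equations for an AR(p) process read, in matrix form,
  Gamma_p phi = r_p,   with   (Gamma_p)_{ij} = gamma(|i - j|),
                       (r_p)_i = gamma(i),   i,j = 1..p.
Substitute the sample gammas (Toeplitz matrix and right-hand side of size 2):
  Gamma_p = [[4.0895, 1.1031], [1.1031, 4.0895]]
  r_p     = [1.1031, -1.4354]
Written out:
  4.0895 phi_1 + 1.1031 phi_2 = 1.1031
  1.1031 phi_1 + 4.0895 phi_2 = -1.4354
Solve by Cramer's rule:
  det = gamma(0)^2 - gamma(1)^2 = (4.0895)^2 - (1.1031)^2 = 16.72401025 - 1.21682961 = 15.50718064
  phi_hat_1 = [gamma(1) gamma(0) - gamma(1) gamma(2)] / det = [(1.1031)(4.0895) - (1.1031)(-1.4354)] / 15.50718064 = 6.09451719 / 15.50718064 = 0.393
  phi_hat_2 = [gamma(0) gamma(2) - gamma(1)^2] / det = [(4.0895)(-1.4354) - (1.1031)^2] / 15.50718064 = -7.08689791 / 15.50718064 = -0.457
So phi_hat = [0.3930, -0.4570].
Therefore phi_hat_1 = 0.3930.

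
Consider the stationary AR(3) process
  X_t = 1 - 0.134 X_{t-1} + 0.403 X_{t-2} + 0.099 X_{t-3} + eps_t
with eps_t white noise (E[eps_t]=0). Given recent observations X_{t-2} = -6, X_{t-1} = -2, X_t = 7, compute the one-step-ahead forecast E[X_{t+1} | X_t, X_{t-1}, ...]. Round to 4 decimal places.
E[X_{t+1} \mid \mathcal F_t] = -1.3380

For an AR(p) model X_t = c + sum_i phi_i X_{t-i} + eps_t, the
one-step-ahead conditional mean is
  E[X_{t+1} | X_t, ...] = c + sum_i phi_i X_{t+1-i}.
Substitute known values:
  E[X_{t+1} | ...] = 1 + (-0.134) * (7) + (0.403) * (-2) + (0.099) * (-6)
                   = -1.3380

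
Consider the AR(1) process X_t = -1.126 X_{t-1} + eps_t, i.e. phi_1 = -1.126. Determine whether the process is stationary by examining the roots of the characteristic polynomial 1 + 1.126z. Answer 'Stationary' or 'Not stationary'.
\text{Not stationary}

The AR(p) characteristic polynomial is P(z) = 1 + 1.126z.
Stationarity requires all roots to lie outside the unit circle, i.e. |z| > 1 for every root.
This is linear in z: 1 + (1.126) z = 0  =>  z = -1/(1.126) = -0.888099,  |z| = 0.888099.
Moduli of all roots: 0.8881.
All moduli strictly greater than 1? No.
Verdict: Not stationary.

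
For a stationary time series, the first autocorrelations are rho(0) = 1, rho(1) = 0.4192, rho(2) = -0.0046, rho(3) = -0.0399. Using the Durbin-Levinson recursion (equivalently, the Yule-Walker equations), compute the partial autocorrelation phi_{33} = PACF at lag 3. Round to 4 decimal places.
\phi_{33} = 0.0690

The PACF at lag k is phi_{kk}, the last component of the solution
to the Yule-Walker system G_k phi = r_k where
  (G_k)_{ij} = rho(|i - j|), (r_k)_i = rho(i), i,j = 1..k.
Equivalently, Durbin-Levinson gives phi_{kk} iteratively:
  phi_{11} = rho(1)
  phi_{kk} = [rho(k) - sum_{j=1..k-1} phi_{k-1,j} rho(k-j)]
            / [1 - sum_{j=1..k-1} phi_{k-1,j} rho(j)],
  phi_{k,j} = phi_{k-1,j} - phi_{kk} phi_{k-1,k-j},  j = 1..k-1.
Step k = 1:
  phi_11 = rho(1) = 0.4192.
Step k = 2:
  phi_22 = [rho(2) - phi_11 rho(1)] / [1 - phi_11 rho(1)] = [-0.0046 - (0.4192)(0.4192)] / [1 - (0.4192)(0.4192)]
         = -0.18032864 / 0.82427136 = -0.218773.
  Update: phi_21 = phi_11 - phi_22 phi_11 = 0.4192 - (-0.218773)(0.4192) = 0.51091.
Step k = 3:
  phi_33 = [rho(3) - phi_21 rho(2) - phi_22 rho(1)] / [1 - phi_21 rho(1) - phi_22 rho(2)]
    numerator   = -0.0399 - (0.51091)(-0.0046) - (-0.218773)(0.4192) = 0.05415999
    denominator = 1 - (0.51091)(0.4192) - (-0.218773)(-0.0046) = 0.78482025
  phi_33 = 0.05415999 / 0.78482025 = 0.069.
Therefore phi_{33} = 0.0690.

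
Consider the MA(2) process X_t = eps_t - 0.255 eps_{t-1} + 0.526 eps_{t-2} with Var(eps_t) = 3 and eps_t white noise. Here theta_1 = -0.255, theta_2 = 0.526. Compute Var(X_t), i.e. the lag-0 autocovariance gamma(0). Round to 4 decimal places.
\gamma(0) = 4.0251

For an MA(q) process X_t = eps_t + sum_i theta_i eps_{t-i} with
Var(eps_t) = sigma^2, the variance is
  gamma(0) = sigma^2 * (1 + sum_i theta_i^2).
  sum_i theta_i^2 = (-0.255)^2 + (0.526)^2 = 0.065025 + 0.276676 = 0.341701.
  gamma(0) = 3 * (1 + 0.341701) = 3 * 1.341701 = 4.025103, which rounds to 4.0251.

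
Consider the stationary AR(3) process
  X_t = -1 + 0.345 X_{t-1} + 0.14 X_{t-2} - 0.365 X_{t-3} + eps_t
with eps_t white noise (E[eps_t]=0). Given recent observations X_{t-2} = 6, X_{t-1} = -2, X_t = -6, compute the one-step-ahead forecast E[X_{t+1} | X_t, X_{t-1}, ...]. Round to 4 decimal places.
E[X_{t+1} \mid \mathcal F_t] = -5.5400

For an AR(p) model X_t = c + sum_i phi_i X_{t-i} + eps_t, the
one-step-ahead conditional mean is
  E[X_{t+1} | X_t, ...] = c + sum_i phi_i X_{t+1-i}.
Substitute known values:
  E[X_{t+1} | ...] = -1 + (0.345) * (-6) + (0.14) * (-2) + (-0.365) * (6)
                   = -5.5400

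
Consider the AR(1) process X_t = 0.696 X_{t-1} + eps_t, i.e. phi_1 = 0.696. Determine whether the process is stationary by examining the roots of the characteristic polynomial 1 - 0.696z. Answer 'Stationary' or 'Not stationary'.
\text{Stationary}

The AR(p) characteristic polynomial is P(z) = 1 - 0.696z.
Stationarity requires all roots to lie outside the unit circle, i.e. |z| > 1 for every root.
This is linear in z: 1 + (-0.696) z = 0  =>  z = -1/(-0.696) = 1.436782,  |z| = 1.436782.
Moduli of all roots: 1.4368.
All moduli strictly greater than 1? Yes.
Verdict: Stationary.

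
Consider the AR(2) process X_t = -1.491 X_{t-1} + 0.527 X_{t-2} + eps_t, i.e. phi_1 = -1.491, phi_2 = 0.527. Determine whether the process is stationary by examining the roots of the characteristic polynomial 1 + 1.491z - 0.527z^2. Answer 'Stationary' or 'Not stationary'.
\text{Not stationary}

The AR(p) characteristic polynomial is P(z) = 1 + 1.491z - 0.527z^2.
Stationarity requires all roots to lie outside the unit circle, i.e. |z| > 1 for every root.
Set 1 + (1.491) z + (-0.527) z^2 = 0, i.e. a z^2 + b z + c = 0 with a = -0.527, b = 1.491, c = 1.
Discriminant D = b^2 - 4ac = (1.491)^2 - 4*(-0.527)*1 = 2.223081 - (-2.108) = 4.331081.
D >= 0, so the roots are real: z = (-b +/- sqrt(D)) / (2a) = (-1.491 +/- 2.081125) / (-1.054).
  z_1 = (-1.491 + 2.081125) / (-1.054) = -0.5599,   |z_1| = 0.5599.
  z_2 = (-1.491 - 2.081125) / (-1.054) = 3.3891,   |z_2| = 3.3891.
Moduli of all roots: 0.5599, 3.3891.
All moduli strictly greater than 1? No.
Verdict: Not stationary.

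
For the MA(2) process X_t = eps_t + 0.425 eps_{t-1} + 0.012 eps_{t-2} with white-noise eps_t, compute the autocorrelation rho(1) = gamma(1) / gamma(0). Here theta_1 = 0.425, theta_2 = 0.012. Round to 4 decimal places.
\rho(1) = 0.3643

For an MA(q) process with theta_0 = 1, the autocovariance is
  gamma(k) = sigma^2 * sum_{i=0..q-k} theta_i * theta_{i+k},
and rho(k) = gamma(k) / gamma(0). Sigma^2 cancels.
  numerator   = (1)*(0.425) + (0.425)*(0.012) = 0.4301.
  denominator = (1)^2 + (0.425)^2 + (0.012)^2 = 1.180769.
  rho(1) = 0.4301 / 1.180769 = 0.3643.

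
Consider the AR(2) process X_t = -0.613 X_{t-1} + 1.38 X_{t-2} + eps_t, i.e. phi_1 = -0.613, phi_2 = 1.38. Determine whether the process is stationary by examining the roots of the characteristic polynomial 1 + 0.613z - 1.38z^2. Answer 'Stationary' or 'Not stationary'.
\text{Not stationary}

The AR(p) characteristic polynomial is P(z) = 1 + 0.613z - 1.38z^2.
Stationarity requires all roots to lie outside the unit circle, i.e. |z| > 1 for every root.
Set 1 + (0.613) z + (-1.38) z^2 = 0, i.e. a z^2 + b z + c = 0 with a = -1.38, b = 0.613, c = 1.
Discriminant D = b^2 - 4ac = (0.613)^2 - 4*(-1.38)*1 = 0.375769 - (-5.52) = 5.895769.
D >= 0, so the roots are real: z = (-b +/- sqrt(D)) / (2a) = (-0.613 +/- 2.42812) / (-2.76).
  z_1 = (-0.613 + 2.42812) / (-2.76) = -0.6577,   |z_1| = 0.6577.
  z_2 = (-0.613 - 2.42812) / (-2.76) = 1.1019,   |z_2| = 1.1019.
Moduli of all roots: 0.6577, 1.1019.
All moduli strictly greater than 1? No.
Verdict: Not stationary.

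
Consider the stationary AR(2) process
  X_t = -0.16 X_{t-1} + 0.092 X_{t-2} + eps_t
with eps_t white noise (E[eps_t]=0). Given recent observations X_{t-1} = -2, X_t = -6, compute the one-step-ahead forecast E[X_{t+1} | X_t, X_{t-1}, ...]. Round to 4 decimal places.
E[X_{t+1} \mid \mathcal F_t] = 0.7760

For an AR(p) model X_t = c + sum_i phi_i X_{t-i} + eps_t, the
one-step-ahead conditional mean is
  E[X_{t+1} | X_t, ...] = c + sum_i phi_i X_{t+1-i}.
Substitute known values:
  E[X_{t+1} | ...] = (-0.16) * (-6) + (0.092) * (-2)
                   = 0.7760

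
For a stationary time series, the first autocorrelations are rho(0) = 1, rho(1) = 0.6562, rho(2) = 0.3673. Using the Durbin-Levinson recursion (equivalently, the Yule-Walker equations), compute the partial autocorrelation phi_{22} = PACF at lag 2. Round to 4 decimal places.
\phi_{22} = -0.1112

The PACF at lag k is phi_{kk}, the last component of the solution
to the Yule-Walker system G_k phi = r_k where
  (G_k)_{ij} = rho(|i - j|), (r_k)_i = rho(i), i,j = 1..k.
Equivalently, Durbin-Levinson gives phi_{kk} iteratively:
  phi_{11} = rho(1)
  phi_{kk} = [rho(k) - sum_{j=1..k-1} phi_{k-1,j} rho(k-j)]
            / [1 - sum_{j=1..k-1} phi_{k-1,j} rho(j)],
  phi_{k,j} = phi_{k-1,j} - phi_{kk} phi_{k-1,k-j},  j = 1..k-1.
Step k = 1:
  phi_11 = rho(1) = 0.6562.
Step k = 2:
  phi_22 = [rho(2) - phi_11 rho(1)] / [1 - phi_11 rho(1)] = [0.3673 - (0.6562)(0.6562)] / [1 - (0.6562)(0.6562)]
         = -0.06329844 / 0.56940156 = -0.1112.
Therefore phi_{22} = -0.1112.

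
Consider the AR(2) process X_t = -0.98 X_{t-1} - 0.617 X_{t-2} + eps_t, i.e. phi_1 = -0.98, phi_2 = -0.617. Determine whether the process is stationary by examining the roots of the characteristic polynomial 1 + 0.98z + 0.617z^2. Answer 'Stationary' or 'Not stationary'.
\text{Stationary}

The AR(p) characteristic polynomial is P(z) = 1 + 0.98z + 0.617z^2.
Stationarity requires all roots to lie outside the unit circle, i.e. |z| > 1 for every root.
Set 1 + (0.98) z + (0.617) z^2 = 0, i.e. a z^2 + b z + c = 0 with a = 0.617, b = 0.98, c = 1.
Discriminant D = b^2 - 4ac = (0.98)^2 - 4*(0.617)*1 = 0.9604 - (2.468) = -1.5076.
D < 0, so the roots are the complex-conjugate pair z = (-b +/- i sqrt(-D)) / (2a) = -0.7942 +/- 0.995i.
For a conjugate pair |z|^2 = z * conj(z) = (product of roots) = c/a = 1/(0.617) = 1.620746, so |z| = sqrt(1.620746) = 1.2731 for both roots.
Moduli of all roots: 1.2731, 1.2731.
All moduli strictly greater than 1? Yes.
Verdict: Stationary.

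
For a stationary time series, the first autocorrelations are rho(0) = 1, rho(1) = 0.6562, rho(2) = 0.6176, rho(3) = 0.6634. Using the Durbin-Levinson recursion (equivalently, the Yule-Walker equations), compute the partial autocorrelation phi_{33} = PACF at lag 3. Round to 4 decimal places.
\phi_{33} = 0.3459

The PACF at lag k is phi_{kk}, the last component of the solution
to the Yule-Walker system G_k phi = r_k where
  (G_k)_{ij} = rho(|i - j|), (r_k)_i = rho(i), i,j = 1..k.
Equivalently, Durbin-Levinson gives phi_{kk} iteratively:
  phi_{11} = rho(1)
  phi_{kk} = [rho(k) - sum_{j=1..k-1} phi_{k-1,j} rho(k-j)]
            / [1 - sum_{j=1..k-1} phi_{k-1,j} rho(j)],
  phi_{k,j} = phi_{k-1,j} - phi_{kk} phi_{k-1,k-j},  j = 1..k-1.
Step k = 1:
  phi_11 = rho(1) = 0.6562.
Step k = 2:
  phi_22 = [rho(2) - phi_11 rho(1)] / [1 - phi_11 rho(1)] = [0.6176 - (0.6562)(0.6562)] / [1 - (0.6562)(0.6562)]
         = 0.18700156 / 0.56940156 = 0.328418.
  Update: phi_21 = phi_11 - phi_22 phi_11 = 0.6562 - (0.328418)(0.6562) = 0.440692.
Step k = 3:
  phi_33 = [rho(3) - phi_21 rho(2) - phi_22 rho(1)] / [1 - phi_21 rho(1) - phi_22 rho(2)]
    numerator   = 0.6634 - (0.440692)(0.6176) - (0.328418)(0.6562) = 0.17572073
    denominator = 1 - (0.440692)(0.6562) - (0.328418)(0.6176) = 0.50798693
  phi_33 = 0.17572073 / 0.50798693 = 0.3459.
Therefore phi_{33} = 0.3459.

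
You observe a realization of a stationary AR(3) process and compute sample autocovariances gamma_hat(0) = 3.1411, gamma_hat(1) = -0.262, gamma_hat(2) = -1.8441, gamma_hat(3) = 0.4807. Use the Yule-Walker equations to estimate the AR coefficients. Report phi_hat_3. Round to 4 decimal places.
\hat\phi_{3} = 0.0390

The Yule-Walker equations for an AR(p) process read, in matrix form,
  Gamma_p phi = r_p,   with   (Gamma_p)_{ij} = gamma(|i - j|),
                       (r_p)_i = gamma(i),   i,j = 1..p.
Substitute the sample gammas (Toeplitz matrix and right-hand side of size 3):
  Gamma_p = [[3.1411, -0.262, -1.8441], [-0.262, 3.1411, -0.262], [-1.8441, -0.262, 3.1411]]
  r_p     = [-0.262, -1.8441, 0.4807]
Written out (R1..R3):
  (R1) 3.1411 phi_1 - 0.262 phi_2 - 1.8441 phi_3 = -0.262
  (R2) -0.262 phi_1 + 3.1411 phi_2 - 0.262 phi_3 = -1.8441
  (R3) -1.8441 phi_1 - 0.262 phi_2 + 3.1411 phi_3 = 0.4807
Gaussian elimination:
  R2 <- R2 - (-0.262/3.1411) R1 = R2 - (-0.08341) R1:  3.119247 phi_2 - 0.415817 phi_3 = -1.865953
  R3 <- R3 - (-1.8441/3.1411) R1 = R3 - (-0.587087) R1:  -0.415817 phi_2 + 2.058452 phi_3 = 0.326883
  R3 <- R3 - (-0.415817/3.119247) R2 = R3 - (-0.133307) R2:  2.003021 phi_3 = 0.078139
Back-substitution:
  phi_hat_3 = 0.078139 / 2.003021 = 0.03901
  phi_hat_2 = (-1.865953 - (-0.415817)(0.03901)) / 3.119247 = -0.593006
  phi_hat_1 = (-0.262 - (-0.262)(-0.593006) - (-1.8441)(0.03901)) / 3.1411 = -0.109971
So phi_hat = [-0.1100, -0.5930, 0.0390].
Therefore phi_hat_3 = 0.0390.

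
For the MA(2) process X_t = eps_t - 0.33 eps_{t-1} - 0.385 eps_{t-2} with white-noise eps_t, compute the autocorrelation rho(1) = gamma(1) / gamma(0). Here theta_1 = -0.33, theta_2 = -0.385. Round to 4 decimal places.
\rho(1) = -0.1614

For an MA(q) process with theta_0 = 1, the autocovariance is
  gamma(k) = sigma^2 * sum_{i=0..q-k} theta_i * theta_{i+k},
and rho(k) = gamma(k) / gamma(0). Sigma^2 cancels.
  numerator   = (1)*(-0.33) + (-0.33)*(-0.385) = -0.20295.
  denominator = (1)^2 + (-0.33)^2 + (-0.385)^2 = 1.257125.
  rho(1) = -0.20295 / 1.257125 = -0.1614.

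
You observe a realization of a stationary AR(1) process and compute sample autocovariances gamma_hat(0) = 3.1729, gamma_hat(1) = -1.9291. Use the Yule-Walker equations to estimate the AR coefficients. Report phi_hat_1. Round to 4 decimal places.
\hat\phi_{1} = -0.6080

The Yule-Walker equations for an AR(p) process read, in matrix form,
  Gamma_p phi = r_p,   with   (Gamma_p)_{ij} = gamma(|i - j|),
                       (r_p)_i = gamma(i),   i,j = 1..p.
Substitute the sample gammas (Toeplitz matrix and right-hand side of size 1):
  Gamma_p = [[3.1729]]
  r_p     = [-1.9291]
With p = 1 this is the single equation gamma(0) phi_1 = gamma(1):
  phi_hat_1 = gamma(1) / gamma(0) = -1.9291 / 3.1729 = -0.6080.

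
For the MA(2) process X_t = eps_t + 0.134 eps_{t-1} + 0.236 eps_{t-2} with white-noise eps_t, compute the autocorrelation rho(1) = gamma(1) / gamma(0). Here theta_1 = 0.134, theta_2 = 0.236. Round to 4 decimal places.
\rho(1) = 0.1543

For an MA(q) process with theta_0 = 1, the autocovariance is
  gamma(k) = sigma^2 * sum_{i=0..q-k} theta_i * theta_{i+k},
and rho(k) = gamma(k) / gamma(0). Sigma^2 cancels.
  numerator   = (1)*(0.134) + (0.134)*(0.236) = 0.165624.
  denominator = (1)^2 + (0.134)^2 + (0.236)^2 = 1.073652.
  rho(1) = 0.165624 / 1.073652 = 0.1543.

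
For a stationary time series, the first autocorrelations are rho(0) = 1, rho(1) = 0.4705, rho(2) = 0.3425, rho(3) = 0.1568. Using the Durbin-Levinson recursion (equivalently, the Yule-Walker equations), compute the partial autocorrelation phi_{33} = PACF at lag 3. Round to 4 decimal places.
\phi_{33} = -0.0691

The PACF at lag k is phi_{kk}, the last component of the solution
to the Yule-Walker system G_k phi = r_k where
  (G_k)_{ij} = rho(|i - j|), (r_k)_i = rho(i), i,j = 1..k.
Equivalently, Durbin-Levinson gives phi_{kk} iteratively:
  phi_{11} = rho(1)
  phi_{kk} = [rho(k) - sum_{j=1..k-1} phi_{k-1,j} rho(k-j)]
            / [1 - sum_{j=1..k-1} phi_{k-1,j} rho(j)],
  phi_{k,j} = phi_{k-1,j} - phi_{kk} phi_{k-1,k-j},  j = 1..k-1.
Step k = 1:
  phi_11 = rho(1) = 0.4705.
Step k = 2:
  phi_22 = [rho(2) - phi_11 rho(1)] / [1 - phi_11 rho(1)] = [0.3425 - (0.4705)(0.4705)] / [1 - (0.4705)(0.4705)]
         = 0.12112975 / 0.77862975 = 0.155568.
  Update: phi_21 = phi_11 - phi_22 phi_11 = 0.4705 - (0.155568)(0.4705) = 0.397305.
Step k = 3:
  phi_33 = [rho(3) - phi_21 rho(2) - phi_22 rho(1)] / [1 - phi_21 rho(1) - phi_22 rho(2)]
    numerator   = 0.1568 - (0.397305)(0.3425) - (0.155568)(0.4705) = -0.05247175
    denominator = 1 - (0.397305)(0.4705) - (0.155568)(0.3425) = 0.75978586
  phi_33 = -0.05247175 / 0.75978586 = -0.0691.
Therefore phi_{33} = -0.0691.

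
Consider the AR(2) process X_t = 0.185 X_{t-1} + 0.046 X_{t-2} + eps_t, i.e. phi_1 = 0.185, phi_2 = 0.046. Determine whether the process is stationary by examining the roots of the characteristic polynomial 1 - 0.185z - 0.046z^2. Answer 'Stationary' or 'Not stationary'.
\text{Stationary}

The AR(p) characteristic polynomial is P(z) = 1 - 0.185z - 0.046z^2.
Stationarity requires all roots to lie outside the unit circle, i.e. |z| > 1 for every root.
Set 1 + (-0.185) z + (-0.046) z^2 = 0, i.e. a z^2 + b z + c = 0 with a = -0.046, b = -0.185, c = 1.
Discriminant D = b^2 - 4ac = (-0.185)^2 - 4*(-0.046)*1 = 0.034225 - (-0.184) = 0.218225.
D >= 0, so the roots are real: z = (-b +/- sqrt(D)) / (2a) = (0.185 +/- 0.467146) / (-0.092).
  z_1 = (0.185 + 0.467146) / (-0.092) = -7.0885,   |z_1| = 7.0885.
  z_2 = (0.185 - 0.467146) / (-0.092) = 3.0668,   |z_2| = 3.0668.
Moduli of all roots: 7.0885, 3.0668.
All moduli strictly greater than 1? Yes.
Verdict: Stationary.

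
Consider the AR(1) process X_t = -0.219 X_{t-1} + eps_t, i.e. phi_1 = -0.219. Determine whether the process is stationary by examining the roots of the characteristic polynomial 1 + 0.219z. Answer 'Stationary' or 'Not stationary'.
\text{Stationary}

The AR(p) characteristic polynomial is P(z) = 1 + 0.219z.
Stationarity requires all roots to lie outside the unit circle, i.e. |z| > 1 for every root.
This is linear in z: 1 + (0.219) z = 0  =>  z = -1/(0.219) = -4.56621,  |z| = 4.56621.
Moduli of all roots: 4.5662.
All moduli strictly greater than 1? Yes.
Verdict: Stationary.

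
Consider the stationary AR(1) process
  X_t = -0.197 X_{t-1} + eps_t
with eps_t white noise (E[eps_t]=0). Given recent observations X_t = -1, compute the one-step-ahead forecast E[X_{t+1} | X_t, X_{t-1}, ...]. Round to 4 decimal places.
E[X_{t+1} \mid \mathcal F_t] = 0.1970

For an AR(p) model X_t = c + sum_i phi_i X_{t-i} + eps_t, the
one-step-ahead conditional mean is
  E[X_{t+1} | X_t, ...] = c + sum_i phi_i X_{t+1-i}.
Substitute known values:
  E[X_{t+1} | ...] = (-0.197) * (-1)
                   = 0.1970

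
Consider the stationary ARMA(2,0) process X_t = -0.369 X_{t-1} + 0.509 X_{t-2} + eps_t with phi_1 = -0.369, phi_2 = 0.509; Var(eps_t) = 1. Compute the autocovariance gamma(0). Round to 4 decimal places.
\gamma(0) = 3.1012

Multiply the model equation by X_{t-k} and take expectations. With theta_0 = psi_0 = 1 and psi_j the MA(infinity) weights, this gives
  gamma(k) - sum_i phi_i gamma(k-i) = c_k,
  c_k = sigma^2 * sum_{j=k..q} theta_j psi_{j-k}   (c_k = 0 for k > q),
using gamma(-m) = gamma(m).
Pure AR (q = 0): c_0 = sigma^2 = 1, c_k = 0 for k >= 1.
Equations for k = 0, 1, 2 (AR order 2, c_2 = 0):
  (E0) gamma(0) = phi_1 gamma(1) + phi_2 gamma(2) + c_0
  (E1) gamma(1) = phi_1 gamma(0) + phi_2 gamma(1) + c_1
  (E2) gamma(2) = phi_1 gamma(1) + phi_2 gamma(0)
From (E1): gamma(1) = A gamma(0) + B with
  A = phi_1 / (1 - phi_2) = -0.369 / 0.491 = -0.751527,   B = c_1 / (1 - phi_2) = 0 / 0.491 = 0.
Insert (E2) into (E0): gamma(0) (1 - phi_2^2) = phi_1 (1 + phi_2) gamma(1) + c_0.
  phi_1 (1 + phi_2) = (-0.369)(1.509) = -0.556821,   1 - phi_2^2 = 0.740919.
Replace gamma(1) by A gamma(0) + B and collect gamma(0):
  gamma(0) [0.740919 - (-0.556821)(-0.751527)] = c_0 = 1
  gamma(0) * 0.322453 = 1
  gamma(0) = 1 / 0.322453 = 3.10123.
Therefore gamma(0) = 3.1012 (to 4 decimal places).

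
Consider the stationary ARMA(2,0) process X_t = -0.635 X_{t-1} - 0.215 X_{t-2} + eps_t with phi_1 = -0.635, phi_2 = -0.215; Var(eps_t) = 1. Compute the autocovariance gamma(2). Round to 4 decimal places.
\gamma(2) = 0.1686

Multiply the model equation by X_{t-k} and take expectations. With theta_0 = psi_0 = 1 and psi_j the MA(infinity) weights, this gives
  gamma(k) - sum_i phi_i gamma(k-i) = c_k,
  c_k = sigma^2 * sum_{j=k..q} theta_j psi_{j-k}   (c_k = 0 for k > q),
using gamma(-m) = gamma(m).
Pure AR (q = 0): c_0 = sigma^2 = 1, c_k = 0 for k >= 1.
Equations for k = 0, 1, 2 (AR order 2, c_2 = 0):
  (E0) gamma(0) = phi_1 gamma(1) + phi_2 gamma(2) + c_0
  (E1) gamma(1) = phi_1 gamma(0) + phi_2 gamma(1) + c_1
  (E2) gamma(2) = phi_1 gamma(1) + phi_2 gamma(0)
From (E1): gamma(1) = A gamma(0) + B with
  A = phi_1 / (1 - phi_2) = -0.635 / 1.215 = -0.522634,   B = c_1 / (1 - phi_2) = 0 / 1.215 = 0.
Insert (E2) into (E0): gamma(0) (1 - phi_2^2) = phi_1 (1 + phi_2) gamma(1) + c_0.
  phi_1 (1 + phi_2) = (-0.635)(0.785) = -0.498475,   1 - phi_2^2 = 0.953775.
Replace gamma(1) by A gamma(0) + B and collect gamma(0):
  gamma(0) [0.953775 - (-0.498475)(-0.522634)] = c_0 = 1
  gamma(0) * 0.693255 = 1
  gamma(0) = 1 / 0.693255 = 1.44247.
  gamma(1) = A gamma(0) = (-0.522634)(1.44247) = -0.753884.
  gamma(2) = phi_1 gamma(1) + phi_2 gamma(0) = (-0.635)(-0.753884) + (-0.215)(1.44247) = 0.168585.
Therefore gamma(2) = 0.1686 (to 4 decimal places).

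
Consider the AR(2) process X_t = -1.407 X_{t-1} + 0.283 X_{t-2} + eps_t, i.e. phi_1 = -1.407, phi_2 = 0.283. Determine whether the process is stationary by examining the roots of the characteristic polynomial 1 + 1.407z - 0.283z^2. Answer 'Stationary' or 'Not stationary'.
\text{Not stationary}

The AR(p) characteristic polynomial is P(z) = 1 + 1.407z - 0.283z^2.
Stationarity requires all roots to lie outside the unit circle, i.e. |z| > 1 for every root.
Set 1 + (1.407) z + (-0.283) z^2 = 0, i.e. a z^2 + b z + c = 0 with a = -0.283, b = 1.407, c = 1.
Discriminant D = b^2 - 4ac = (1.407)^2 - 4*(-0.283)*1 = 1.979649 - (-1.132) = 3.111649.
D >= 0, so the roots are real: z = (-b +/- sqrt(D)) / (2a) = (-1.407 +/- 1.763987) / (-0.566).
  z_1 = (-1.407 + 1.763987) / (-0.566) = -0.6307,   |z_1| = 0.6307.
  z_2 = (-1.407 - 1.763987) / (-0.566) = 5.6024,   |z_2| = 5.6024.
Moduli of all roots: 0.6307, 5.6024.
All moduli strictly greater than 1? No.
Verdict: Not stationary.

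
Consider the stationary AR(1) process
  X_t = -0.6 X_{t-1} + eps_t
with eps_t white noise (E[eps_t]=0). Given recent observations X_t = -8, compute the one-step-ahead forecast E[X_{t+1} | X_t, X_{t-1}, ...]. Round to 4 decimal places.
E[X_{t+1} \mid \mathcal F_t] = 4.8000

For an AR(p) model X_t = c + sum_i phi_i X_{t-i} + eps_t, the
one-step-ahead conditional mean is
  E[X_{t+1} | X_t, ...] = c + sum_i phi_i X_{t+1-i}.
Substitute known values:
  E[X_{t+1} | ...] = (-0.6) * (-8)
                   = 4.8000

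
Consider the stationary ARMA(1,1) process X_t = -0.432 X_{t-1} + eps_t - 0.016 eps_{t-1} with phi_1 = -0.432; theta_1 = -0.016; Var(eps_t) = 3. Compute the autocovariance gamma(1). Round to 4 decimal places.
\gamma(1) = -1.6638

Multiply the model equation by X_{t-k} and take expectations. With theta_0 = psi_0 = 1 and psi_j the MA(infinity) weights, this gives
  gamma(k) - sum_i phi_i gamma(k-i) = c_k,
  c_k = sigma^2 * sum_{j=k..q} theta_j psi_{j-k}   (c_k = 0 for k > q),
using gamma(-m) = gamma(m).
psi-weights needed (psi_j = theta_j + sum_i phi_i psi_{j-i}):
  psi_1 = theta_1 + phi_1 = -0.016 + (-0.432) = -0.448
Right-hand sides:
  c_0 = sigma^2 (1 + theta_1 psi_1) = 3 * (1 + (-0.016)(-0.448)) = 3 * 1.007168 = 3.021504
  c_1 = sigma^2 theta_1 = 3 * (-0.016) = -0.048
  c_2 = 0
Equations for k = 0 and k = 1 (AR order 1):
  gamma(0) = phi_1 gamma(1) + c_0
  gamma(1) = phi_1 gamma(0) + c_1
Substituting the second into the first: gamma(0) (1 - phi_1^2) = c_0 + phi_1 c_1, so
  gamma(0) = (c_0 + phi_1 c_1) / (1 - phi_1^2) = (3.021504 + (-0.432)(-0.048)) / (1 - (-0.432)^2) = 3.04224 / 0.813376 = 3.740263.
  gamma(1) = phi_1 gamma(0) + c_1 = (-0.432)(3.740263) + (-0.048) = -1.663794.
Therefore gamma(1) = -1.6638 (to 4 decimal places).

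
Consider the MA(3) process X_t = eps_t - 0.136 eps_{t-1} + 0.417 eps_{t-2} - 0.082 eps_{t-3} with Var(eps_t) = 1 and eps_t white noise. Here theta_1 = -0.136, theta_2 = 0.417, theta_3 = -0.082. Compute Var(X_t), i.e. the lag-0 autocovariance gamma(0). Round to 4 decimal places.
\gamma(0) = 1.1991

For an MA(q) process X_t = eps_t + sum_i theta_i eps_{t-i} with
Var(eps_t) = sigma^2, the variance is
  gamma(0) = sigma^2 * (1 + sum_i theta_i^2).
  sum_i theta_i^2 = (-0.136)^2 + (0.417)^2 + (-0.082)^2 = 0.018496 + 0.173889 + 0.006724 = 0.199109.
  gamma(0) = 1 * (1 + 0.199109) = 1 * 1.199109 = 1.199109, which rounds to 1.1991.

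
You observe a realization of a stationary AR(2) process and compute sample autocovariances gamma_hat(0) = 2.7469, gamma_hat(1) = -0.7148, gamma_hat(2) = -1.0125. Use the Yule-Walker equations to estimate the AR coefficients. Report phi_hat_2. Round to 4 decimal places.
\hat\phi_{2} = -0.4680

The Yule-Walker equations for an AR(p) process read, in matrix form,
  Gamma_p phi = r_p,   with   (Gamma_p)_{ij} = gamma(|i - j|),
                       (r_p)_i = gamma(i),   i,j = 1..p.
Substitute the sample gammas (Toeplitz matrix and right-hand side of size 2):
  Gamma_p = [[2.7469, -0.7148], [-0.7148, 2.7469]]
  r_p     = [-0.7148, -1.0125]
Written out:
  2.7469 phi_1 - 0.7148 phi_2 = -0.7148
  -0.7148 phi_1 + 2.7469 phi_2 = -1.0125
Solve by Cramer's rule:
  det = gamma(0)^2 - gamma(1)^2 = (2.7469)^2 - (-0.7148)^2 = 7.54545961 - 0.51093904 = 7.03452057
  phi_hat_1 = [gamma(1) gamma(0) - gamma(1) gamma(2)] / det = [(-0.7148)(2.7469) - (-0.7148)(-1.0125)] / 7.03452057 = -2.68721912 / 7.03452057 = -0.382
  phi_hat_2 = [gamma(0) gamma(2) - gamma(1)^2] / det = [(2.7469)(-1.0125) - (-0.7148)^2] / 7.03452057 = -3.29217529 / 7.03452057 = -0.468
So phi_hat = [-0.3820, -0.4680].
Therefore phi_hat_2 = -0.4680.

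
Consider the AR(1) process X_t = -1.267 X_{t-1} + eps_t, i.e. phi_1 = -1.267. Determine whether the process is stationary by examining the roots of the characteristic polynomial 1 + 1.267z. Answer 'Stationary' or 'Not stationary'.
\text{Not stationary}

The AR(p) characteristic polynomial is P(z) = 1 + 1.267z.
Stationarity requires all roots to lie outside the unit circle, i.e. |z| > 1 for every root.
This is linear in z: 1 + (1.267) z = 0  =>  z = -1/(1.267) = -0.789266,  |z| = 0.789266.
Moduli of all roots: 0.7893.
All moduli strictly greater than 1? No.
Verdict: Not stationary.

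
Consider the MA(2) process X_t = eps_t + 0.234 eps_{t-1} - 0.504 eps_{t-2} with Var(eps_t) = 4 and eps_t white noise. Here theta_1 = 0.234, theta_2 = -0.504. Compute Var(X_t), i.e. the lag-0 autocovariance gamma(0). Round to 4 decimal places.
\gamma(0) = 5.2351

For an MA(q) process X_t = eps_t + sum_i theta_i eps_{t-i} with
Var(eps_t) = sigma^2, the variance is
  gamma(0) = sigma^2 * (1 + sum_i theta_i^2).
  sum_i theta_i^2 = (0.234)^2 + (-0.504)^2 = 0.054756 + 0.254016 = 0.308772.
  gamma(0) = 4 * (1 + 0.308772) = 4 * 1.308772 = 5.235088, which rounds to 5.2351.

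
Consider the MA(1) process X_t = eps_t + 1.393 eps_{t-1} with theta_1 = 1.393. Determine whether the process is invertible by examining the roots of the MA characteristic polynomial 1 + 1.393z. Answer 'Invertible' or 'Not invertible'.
\text{Not invertible}

The MA(q) characteristic polynomial is P(z) = 1 + 1.393z.
Invertibility requires all roots to lie outside the unit circle, i.e. |z| > 1 for every root.
This is linear in z: 1 + (1.393) z = 0  =>  z = -1/(1.393) = -0.717875,  |z| = 0.717875.
Moduli of all roots: 0.7179.
All moduli strictly greater than 1? No.
Verdict: Not invertible.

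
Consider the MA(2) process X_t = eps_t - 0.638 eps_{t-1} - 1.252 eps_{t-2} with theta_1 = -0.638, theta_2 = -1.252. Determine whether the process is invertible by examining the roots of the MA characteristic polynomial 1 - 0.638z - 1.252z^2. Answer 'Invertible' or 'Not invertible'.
\text{Not invertible}

The MA(q) characteristic polynomial is P(z) = 1 - 0.638z - 1.252z^2.
Invertibility requires all roots to lie outside the unit circle, i.e. |z| > 1 for every root.
Set 1 + (-0.638) z + (-1.252) z^2 = 0, i.e. a z^2 + b z + c = 0 with a = -1.252, b = -0.638, c = 1.
Discriminant D = b^2 - 4ac = (-0.638)^2 - 4*(-1.252)*1 = 0.407044 - (-5.008) = 5.415044.
D >= 0, so the roots are real: z = (-b +/- sqrt(D)) / (2a) = (0.638 +/- 2.327025) / (-2.504).
  z_1 = (0.638 + 2.327025) / (-2.504) = -1.1841,   |z_1| = 1.1841.
  z_2 = (0.638 - 2.327025) / (-2.504) = 0.6745,   |z_2| = 0.6745.
Moduli of all roots: 1.1841, 0.6745.
All moduli strictly greater than 1? No.
Verdict: Not invertible.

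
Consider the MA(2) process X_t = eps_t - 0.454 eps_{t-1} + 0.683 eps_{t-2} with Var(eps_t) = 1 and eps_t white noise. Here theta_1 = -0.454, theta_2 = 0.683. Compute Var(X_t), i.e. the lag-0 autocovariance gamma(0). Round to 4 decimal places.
\gamma(0) = 1.6726

For an MA(q) process X_t = eps_t + sum_i theta_i eps_{t-i} with
Var(eps_t) = sigma^2, the variance is
  gamma(0) = sigma^2 * (1 + sum_i theta_i^2).
  sum_i theta_i^2 = (-0.454)^2 + (0.683)^2 = 0.206116 + 0.466489 = 0.672605.
  gamma(0) = 1 * (1 + 0.672605) = 1 * 1.672605 = 1.672605, which rounds to 1.6726.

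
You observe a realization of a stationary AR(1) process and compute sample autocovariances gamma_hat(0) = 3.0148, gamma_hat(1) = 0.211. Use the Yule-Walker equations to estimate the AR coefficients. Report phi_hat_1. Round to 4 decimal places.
\hat\phi_{1} = 0.0700

The Yule-Walker equations for an AR(p) process read, in matrix form,
  Gamma_p phi = r_p,   with   (Gamma_p)_{ij} = gamma(|i - j|),
                       (r_p)_i = gamma(i),   i,j = 1..p.
Substitute the sample gammas (Toeplitz matrix and right-hand side of size 1):
  Gamma_p = [[3.0148]]
  r_p     = [0.211]
With p = 1 this is the single equation gamma(0) phi_1 = gamma(1):
  phi_hat_1 = gamma(1) / gamma(0) = 0.211 / 3.0148 = 0.0700.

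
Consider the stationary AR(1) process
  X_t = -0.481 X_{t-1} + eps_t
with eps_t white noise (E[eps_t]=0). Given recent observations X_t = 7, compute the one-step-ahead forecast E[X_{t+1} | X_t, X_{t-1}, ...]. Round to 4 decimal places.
E[X_{t+1} \mid \mathcal F_t] = -3.3670

For an AR(p) model X_t = c + sum_i phi_i X_{t-i} + eps_t, the
one-step-ahead conditional mean is
  E[X_{t+1} | X_t, ...] = c + sum_i phi_i X_{t+1-i}.
Substitute known values:
  E[X_{t+1} | ...] = (-0.481) * (7)
                   = -3.3670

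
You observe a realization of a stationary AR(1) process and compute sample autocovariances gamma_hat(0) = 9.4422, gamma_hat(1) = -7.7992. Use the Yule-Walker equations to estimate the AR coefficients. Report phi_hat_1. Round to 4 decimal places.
\hat\phi_{1} = -0.8260

The Yule-Walker equations for an AR(p) process read, in matrix form,
  Gamma_p phi = r_p,   with   (Gamma_p)_{ij} = gamma(|i - j|),
                       (r_p)_i = gamma(i),   i,j = 1..p.
Substitute the sample gammas (Toeplitz matrix and right-hand side of size 1):
  Gamma_p = [[9.4422]]
  r_p     = [-7.7992]
With p = 1 this is the single equation gamma(0) phi_1 = gamma(1):
  phi_hat_1 = gamma(1) / gamma(0) = -7.7992 / 9.4422 = -0.8260.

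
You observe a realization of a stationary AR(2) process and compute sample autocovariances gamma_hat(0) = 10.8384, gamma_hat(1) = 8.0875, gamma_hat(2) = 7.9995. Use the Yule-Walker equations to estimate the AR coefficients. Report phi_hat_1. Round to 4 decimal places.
\hat\phi_{1} = 0.4410

The Yule-Walker equations for an AR(p) process read, in matrix form,
  Gamma_p phi = r_p,   with   (Gamma_p)_{ij} = gamma(|i - j|),
                       (r_p)_i = gamma(i),   i,j = 1..p.
Substitute the sample gammas (Toeplitz matrix and right-hand side of size 2):
  Gamma_p = [[10.8384, 8.0875], [8.0875, 10.8384]]
  r_p     = [8.0875, 7.9995]
Written out:
  10.8384 phi_1 + 8.0875 phi_2 = 8.0875
  8.0875 phi_1 + 10.8384 phi_2 = 7.9995
Solve by Cramer's rule:
  det = gamma(0)^2 - gamma(1)^2 = (10.8384)^2 - (8.0875)^2 = 117.47091456 - 65.40765625 = 52.06325831
  phi_hat_1 = [gamma(1) gamma(0) - gamma(1) gamma(2)] / det = [(8.0875)(10.8384) - (8.0875)(7.9995)] / 52.06325831 = 22.95960375 / 52.06325831 = 0.441
  phi_hat_2 = [gamma(0) gamma(2) - gamma(1)^2] / det = [(10.8384)(7.9995) - (8.0875)^2] / 52.06325831 = 21.29412455 / 52.06325831 = 0.409
So phi_hat = [0.4410, 0.4090].
Therefore phi_hat_1 = 0.4410.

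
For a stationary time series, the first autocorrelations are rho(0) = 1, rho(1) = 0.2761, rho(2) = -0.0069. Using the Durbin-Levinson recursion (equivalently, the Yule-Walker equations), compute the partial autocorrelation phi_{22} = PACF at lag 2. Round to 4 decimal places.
\phi_{22} = -0.0900

The PACF at lag k is phi_{kk}, the last component of the solution
to the Yule-Walker system G_k phi = r_k where
  (G_k)_{ij} = rho(|i - j|), (r_k)_i = rho(i), i,j = 1..k.
Equivalently, Durbin-Levinson gives phi_{kk} iteratively:
  phi_{11} = rho(1)
  phi_{kk} = [rho(k) - sum_{j=1..k-1} phi_{k-1,j} rho(k-j)]
            / [1 - sum_{j=1..k-1} phi_{k-1,j} rho(j)],
  phi_{k,j} = phi_{k-1,j} - phi_{kk} phi_{k-1,k-j},  j = 1..k-1.
Step k = 1:
  phi_11 = rho(1) = 0.2761.
Step k = 2:
  phi_22 = [rho(2) - phi_11 rho(1)] / [1 - phi_11 rho(1)] = [-0.0069 - (0.2761)(0.2761)] / [1 - (0.2761)(0.2761)]
         = -0.08313121 / 0.92376879 = -0.09.
Therefore phi_{22} = -0.0900.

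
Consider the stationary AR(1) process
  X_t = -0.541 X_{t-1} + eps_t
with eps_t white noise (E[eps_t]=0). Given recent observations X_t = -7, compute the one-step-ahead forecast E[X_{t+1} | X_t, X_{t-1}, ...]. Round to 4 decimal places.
E[X_{t+1} \mid \mathcal F_t] = 3.7870

For an AR(p) model X_t = c + sum_i phi_i X_{t-i} + eps_t, the
one-step-ahead conditional mean is
  E[X_{t+1} | X_t, ...] = c + sum_i phi_i X_{t+1-i}.
Substitute known values:
  E[X_{t+1} | ...] = (-0.541) * (-7)
                   = 3.7870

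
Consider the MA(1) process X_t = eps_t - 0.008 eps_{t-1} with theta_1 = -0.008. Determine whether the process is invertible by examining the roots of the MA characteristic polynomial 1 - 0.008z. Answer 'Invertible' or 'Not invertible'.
\text{Invertible}

The MA(q) characteristic polynomial is P(z) = 1 - 0.008z.
Invertibility requires all roots to lie outside the unit circle, i.e. |z| > 1 for every root.
This is linear in z: 1 + (-0.008) z = 0  =>  z = -1/(-0.008) = 125,  |z| = 125.
Moduli of all roots: 125.0000.
All moduli strictly greater than 1? Yes.
Verdict: Invertible.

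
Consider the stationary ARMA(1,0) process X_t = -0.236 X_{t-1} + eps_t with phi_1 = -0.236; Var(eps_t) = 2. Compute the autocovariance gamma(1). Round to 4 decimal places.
\gamma(1) = -0.4998

Multiply the model equation by X_{t-k} and take expectations. With theta_0 = psi_0 = 1 and psi_j the MA(infinity) weights, this gives
  gamma(k) - sum_i phi_i gamma(k-i) = c_k,
  c_k = sigma^2 * sum_{j=k..q} theta_j psi_{j-k}   (c_k = 0 for k > q),
using gamma(-m) = gamma(m).
Pure AR (q = 0): c_0 = sigma^2 = 2, c_k = 0 for k >= 1.
Equations for k = 0 and k = 1 (AR order 1):
  gamma(0) = phi_1 gamma(1) + c_0
  gamma(1) = phi_1 gamma(0) + c_1
Substituting the second into the first: gamma(0) (1 - phi_1^2) = c_0 + phi_1 c_1, so
  gamma(0) = c_0 / (1 - phi_1^2) = 2 / (1 - (-0.236)^2) = 2 / 0.944304 = 2.117962.
  gamma(1) = phi_1 gamma(0) = (-0.236)(2.117962) = -0.499839.
Therefore gamma(1) = -0.4998 (to 4 decimal places).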